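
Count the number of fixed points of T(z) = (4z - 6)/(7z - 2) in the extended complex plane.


Step 1: Fixed points satisfy T(z) = z
Step 2: 7z^2 - 6z + 6 = 0
Step 3: Discriminant = (-6)^2 - 4*7*6 = -132
Step 4: Number of fixed points = 2

2


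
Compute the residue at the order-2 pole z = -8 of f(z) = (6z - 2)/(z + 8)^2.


Step 1: Pole of order 2 at z = -8
Step 2: Res = lim d/dz [(z + 8)^2 * f(z)] as z -> -8
Step 3: (z + 8)^2 * f(z) = 6z - 2
Step 4: d/dz[6z - 2] = 6

6


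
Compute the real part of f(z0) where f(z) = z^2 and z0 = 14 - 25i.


Step 1: z0 = 14 - 25i
Step 2: z0^2 = 14^2 - (-25)^2 - 700i
Step 3: real part = 196 - 625 = -429

-429


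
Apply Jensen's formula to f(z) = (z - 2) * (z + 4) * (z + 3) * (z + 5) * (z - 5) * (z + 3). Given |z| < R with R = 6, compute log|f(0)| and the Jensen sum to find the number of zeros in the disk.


Jensen's formula: (1/2pi)*integral log|f(Re^it)|dt = log|f(0)| + sum_{|a_k|<R} log(R/|a_k|)
Step 1: f(0) = (-2) * 4 * 3 * 5 * (-5) * 3 = 1800
Step 2: log|f(0)| = log|2| + log|-4| + log|-3| + log|-5| + log|5| + log|-3| = 7.4955
Step 3: Zeros inside |z| < 6: 2, -4, -3, -5, 5, -3
Step 4: Jensen sum = log(6/2) + log(6/4) + log(6/3) + log(6/5) + log(6/5) + log(6/3) = 3.255
Step 5: n(R) = number of terms in the Jensen sum = count of zeros inside |z| < 6 = 6

6


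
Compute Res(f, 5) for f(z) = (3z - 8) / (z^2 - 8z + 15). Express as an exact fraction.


Step 1: Q(z) = z^2 - 8z + 15 = (z - 5)(z - 3)
Step 2: Q'(z) = 2z - 8
Step 3: Q'(5) = 2, P(5) = 7
Step 4: Res = P(5)/Q'(5) = 7/2 = 7/2

7/2


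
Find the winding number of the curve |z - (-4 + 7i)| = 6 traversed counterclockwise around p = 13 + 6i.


Step 1: Center c = (-4, 7), radius = 6
Step 2: |p - c|^2 = 17^2 + (-1)^2 = 290
Step 3: r^2 = 36
Step 4: |p-c| > r so winding number = 0

0


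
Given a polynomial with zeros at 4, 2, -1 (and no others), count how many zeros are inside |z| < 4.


Step 1: Check each root:
  z = 4: |4| = 4 >= 4
  z = 2: |2| = 2 < 4
  z = -1: |-1| = 1 < 4
Step 2: Count = 2

2


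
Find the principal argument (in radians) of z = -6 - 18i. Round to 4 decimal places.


Step 1: z = -6 - 18i
Step 2: arg(z) = atan2(-18, -6)
Step 3: arg(z) = -1.8925

-1.8925


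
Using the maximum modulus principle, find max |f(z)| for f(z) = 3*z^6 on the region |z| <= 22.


Step 1: On |z| = 22, |f(z)| = 3 * |z|^6 = 3 * 22^6
Step 2: By maximum modulus principle, maximum is on boundary.
Step 3: Maximum = 3 * 113379904 = 340139712

340139712


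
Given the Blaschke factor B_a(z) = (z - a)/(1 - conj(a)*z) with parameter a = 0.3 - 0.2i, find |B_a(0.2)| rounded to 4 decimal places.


Step 1: Numerator z0 - a = 0.2 - (0.3 - 0.2i) = -0.1 + 0.2i
Step 2: Denominator 1 - conj(a)*z0 = 1 - (0.3 + 0.2i)*0.2 = 0.94 - 0.04i
Step 3: |z0 - a|^2 = (-0.1)^2 + 0.2^2 = 0.05; |1 - conj(a)*z0|^2 = 0.94^2 + (-0.04)^2 = 0.8852
Step 4: |B_a(0.2)| = sqrt(0.05 / 0.8852) = sqrt(0.056484)
Step 5: = 0.2377

0.2377


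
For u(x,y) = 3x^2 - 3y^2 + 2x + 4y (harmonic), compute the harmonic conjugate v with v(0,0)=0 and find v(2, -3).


Step 1: v_x = -u_y = 6y - 4
Step 2: v_y = u_x = 6x + 2
Step 3: v = 6xy - 4x + 2y + C
Step 4: v(0,0) = 0 => C = 0
Step 5: v(2, -3) = -50

-50


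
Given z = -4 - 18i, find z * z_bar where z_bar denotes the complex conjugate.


Step 1: conj(z) = -4 + 18i
Step 2: z * conj(z) = (-4)^2 + (-18)^2
Step 3: = 16 + 324 = 340

340


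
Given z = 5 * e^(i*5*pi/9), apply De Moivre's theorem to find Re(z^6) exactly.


Step 1: By De Moivre's theorem, z^6 = 5^6 * e^(i*6*5*pi/9) = 15625 * (cos(10*pi/3) + i*sin(10*pi/3))
Step 2: |z|^6 = 5^6 = 15625
Step 3: Reduce the angle mod 2*pi: 10*pi/3 - 2*pi = 4*pi/3
Step 4: cos(4*pi/3) = -1/2
Step 5: Re(z^6) = 15625 * (-1/2) = -15625/2

-15625/2


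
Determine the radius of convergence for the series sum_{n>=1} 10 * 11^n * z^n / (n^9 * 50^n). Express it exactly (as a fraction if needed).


Step 1: General term a_n = 10 * 11^n / (n^9 * 50^n)
Step 2: By the root test, |a_n|^(1/n) = 10^(1/n) * 11 / (n^(9/n) * 50) -> 11/50 as n -> infinity (since 10^(1/n) -> 1 and n^(9/n) -> 1)
Step 3: R = 1/lim|a_n|^(1/n) = 50/11

50/11


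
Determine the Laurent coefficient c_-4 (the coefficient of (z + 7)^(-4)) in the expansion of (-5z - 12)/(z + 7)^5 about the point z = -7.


Step 1: Write the numerator in powers of (z + 7): -5z - 12 = -5(z + 7) + (-5*(-7) - 12) = -5(z + 7) + 23
Step 2: Divide by (z + 7)^5: f(z) = 23(z + 7)^(-5) - 5(z + 7)^(-4)
Step 3: This finite sum is the Laurent series of f about z = -7.
Step 4: Coefficient of (z + 7)^(-4) = coefficient of (z + 7) in the re-centred numerator = -5

-5


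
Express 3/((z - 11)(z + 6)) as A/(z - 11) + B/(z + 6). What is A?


Step 1: Multiply both sides by (z - 11) and set z = 11
Step 2: A = 3 / (11 + 6)
Step 3: A = 3 / 17
Step 4: A = 3/17

3/17


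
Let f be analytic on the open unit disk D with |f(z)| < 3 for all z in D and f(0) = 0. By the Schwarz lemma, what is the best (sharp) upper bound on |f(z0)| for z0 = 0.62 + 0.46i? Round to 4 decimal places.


Step 1: g = f/3 maps D -> D with g(0) = 0, so by the Schwarz lemma |g(z)| <= |z|, i.e. |f(z)| <= 3|z|; this is sharp (f(z) = 3z).
Step 2: |z0|^2 = 0.62^2 + 0.46^2 = 0.596
Step 3: |z0| = sqrt(0.596) = 0.77201
Step 4: Best bound = 3 * |z0| = 3 * 0.77201 = 2.316

2.316


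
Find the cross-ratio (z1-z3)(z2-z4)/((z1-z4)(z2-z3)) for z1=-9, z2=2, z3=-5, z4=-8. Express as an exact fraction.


Step 1: (z1-z3)(z2-z4) = (-4) * 10 = -40
Step 2: (z1-z4)(z2-z3) = (-1) * 7 = -7
Step 3: Cross-ratio = 40/7 = 40/7

40/7


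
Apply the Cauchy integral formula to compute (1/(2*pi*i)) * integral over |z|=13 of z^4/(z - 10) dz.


Step 1: f(z) = z^4, a = 10 is inside |z| = 13
Step 2: By Cauchy integral formula: (1/(2pi*i)) * integral = f(a)
Step 3: f(10) = 10^4 = 10000

10000


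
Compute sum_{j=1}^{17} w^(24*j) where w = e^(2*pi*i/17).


Step 1: The sum sum_{j=1}^{n} w^(k*j) equals n if n | k, else 0.
Step 2: Here n = 17, k = 24
Step 3: Does n divide k? 17 | 24 -> False
Step 4: Sum = 0

0


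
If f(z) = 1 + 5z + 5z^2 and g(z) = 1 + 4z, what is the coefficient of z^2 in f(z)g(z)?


Step 1: z^2 term in f*g comes from: (1)*(0) + (5z)*(4z) + (5z^2)*(1)
Step 2: = 0 + 20 + 5
Step 3: = 25

25


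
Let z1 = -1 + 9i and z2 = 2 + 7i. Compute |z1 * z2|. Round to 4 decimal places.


Step 1: |z1| = sqrt((-1)^2 + 9^2) = sqrt(82)
Step 2: |z2| = sqrt(2^2 + 7^2) = sqrt(53)
Step 3: |z1*z2| = |z1|*|z2| = sqrt(82) * sqrt(53) = sqrt(82 * 53) = sqrt(4346)
Step 4: = 65.9242

65.9242


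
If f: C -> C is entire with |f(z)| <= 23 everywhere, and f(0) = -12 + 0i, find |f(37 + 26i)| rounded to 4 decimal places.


Step 1: By Liouville's theorem, a bounded entire function is constant.
Step 2: f(z) = f(0) = -12 + 0i for all z.
Step 3: |f(w)| = |-12 + 0i| = sqrt(144 + 0)
Step 4: = 12.0

12.0


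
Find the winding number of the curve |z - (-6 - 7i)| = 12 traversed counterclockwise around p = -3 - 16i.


Step 1: Center c = (-6, -7), radius = 12
Step 2: |p - c|^2 = 3^2 + (-9)^2 = 90
Step 3: r^2 = 144
Step 4: |p-c| < r so winding number = 1

1


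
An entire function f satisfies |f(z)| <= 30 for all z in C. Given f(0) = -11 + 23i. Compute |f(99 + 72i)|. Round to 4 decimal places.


Step 1: By Liouville's theorem, a bounded entire function is constant.
Step 2: f(z) = f(0) = -11 + 23i for all z.
Step 3: |f(w)| = |-11 + 23i| = sqrt(121 + 529)
Step 4: = 25.4951

25.4951


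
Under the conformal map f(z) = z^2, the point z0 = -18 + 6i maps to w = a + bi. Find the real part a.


Step 1: z0 = -18 + 6i
Step 2: z0^2 = (-18)^2 - 6^2 - 216i
Step 3: real part = 324 - 36 = 288

288


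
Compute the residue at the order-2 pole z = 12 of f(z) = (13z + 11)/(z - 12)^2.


Step 1: Pole of order 2 at z = 12
Step 2: Res = lim d/dz [(z - 12)^2 * f(z)] as z -> 12
Step 3: (z - 12)^2 * f(z) = 13z + 11
Step 4: d/dz[13z + 11] = 13

13


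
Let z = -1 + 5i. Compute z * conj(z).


Step 1: conj(z) = -1 - 5i
Step 2: z * conj(z) = (-1)^2 + 5^2
Step 3: = 1 + 25 = 26

26


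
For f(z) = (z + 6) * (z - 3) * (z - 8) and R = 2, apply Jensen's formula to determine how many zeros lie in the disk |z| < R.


Jensen's formula: (1/2pi)*integral log|f(Re^it)|dt = log|f(0)| + sum_{|a_k|<R} log(R/|a_k|)
Step 1: f(0) = 6 * (-3) * (-8) = 144
Step 2: log|f(0)| = log|-6| + log|3| + log|8| = 4.9698
Step 3: Zeros inside |z| < 2: none
Step 4: Jensen sum = (empty sum) = 0
Step 5: n(R) = number of terms in the Jensen sum = count of zeros inside |z| < 2 = 0

0


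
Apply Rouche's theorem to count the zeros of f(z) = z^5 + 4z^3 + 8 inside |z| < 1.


Step 1: On |z| = 1 the three terms have sizes |z^5| = 1^5 = 1, |4z^3| = 4*1^3 = 4, |8| = 8
Step 2: The dominant term is g(z) = 8; let h(z) = z^5 + 4z^3 so f = g + h
Step 3: On |z| = 1: |g| = 8 and |h| <= 1 + 4 = 5
Step 4: Since 8 > 5, |h| < |g| on |z| = 1, so by Rouche f has the same number of zeros as g inside |z| < 1
Step 5: g(z) = 8 is a nonzero constant with no zeros inside |z| < 1. Answer = 0

0


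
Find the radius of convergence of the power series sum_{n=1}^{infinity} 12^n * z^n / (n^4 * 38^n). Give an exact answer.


Step 1: General term a_n = 12^n / (n^4 * 38^n)
Step 2: By the root test, |a_n|^(1/n) = 12 / (n^(4/n) * 38) -> 12/38 as n -> infinity (since n^(4/n) -> 1)
Step 3: R = 1/lim|a_n|^(1/n) = 38/12 = 19/6

19/6


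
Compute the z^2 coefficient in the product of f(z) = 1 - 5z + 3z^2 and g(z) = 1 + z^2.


Step 1: z^2 term in f*g comes from: (1)*(z^2) + (-5z)*(0) + (3z^2)*(1)
Step 2: = 1 + 0 + 3
Step 3: = 4

4


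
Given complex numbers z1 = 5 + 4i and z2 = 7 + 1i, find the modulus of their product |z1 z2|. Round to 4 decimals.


Step 1: |z1| = sqrt(5^2 + 4^2) = sqrt(41)
Step 2: |z2| = sqrt(7^2 + 1^2) = sqrt(50)
Step 3: |z1*z2| = |z1|*|z2| = sqrt(41) * sqrt(50) = sqrt(41 * 50) = sqrt(2050)
Step 4: = 45.2769

45.2769


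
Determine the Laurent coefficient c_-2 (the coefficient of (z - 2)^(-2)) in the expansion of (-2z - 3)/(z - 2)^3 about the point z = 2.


Step 1: Write the numerator in powers of (z - 2): -2z - 3 = -2(z - 2) + (-2*2 - 3) = -2(z - 2) - 7
Step 2: Divide by (z - 2)^3: f(z) = -7(z - 2)^(-3) - 2(z - 2)^(-2)
Step 3: This finite sum is the Laurent series of f about z = 2.
Step 4: Coefficient of (z - 2)^(-2) = coefficient of (z - 2) in the re-centred numerator = -2

-2


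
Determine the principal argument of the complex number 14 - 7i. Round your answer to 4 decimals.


Step 1: z = 14 - 7i
Step 2: arg(z) = atan2(-7, 14)
Step 3: arg(z) = -0.4636

-0.4636


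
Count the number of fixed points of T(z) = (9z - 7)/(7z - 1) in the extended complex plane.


Step 1: Fixed points satisfy T(z) = z
Step 2: 7z^2 - 10z + 7 = 0
Step 3: Discriminant = (-10)^2 - 4*7*7 = -96
Step 4: Number of fixed points = 2

2


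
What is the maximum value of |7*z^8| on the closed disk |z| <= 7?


Step 1: On |z| = 7, |f(z)| = 7 * |z|^8 = 7 * 7^8
Step 2: By maximum modulus principle, maximum is on boundary.
Step 3: Maximum = 7 * 5764801 = 40353607

40353607


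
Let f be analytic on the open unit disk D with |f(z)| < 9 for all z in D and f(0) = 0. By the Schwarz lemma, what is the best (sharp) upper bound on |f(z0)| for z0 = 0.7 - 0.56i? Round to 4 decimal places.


Step 1: g = f/9 maps D -> D with g(0) = 0, so by the Schwarz lemma |g(z)| <= |z|, i.e. |f(z)| <= 9|z|; this is sharp (f(z) = 9z).
Step 2: |z0|^2 = 0.7^2 + (-0.56)^2 = 0.8036
Step 3: |z0| = sqrt(0.8036) = 0.896437
Step 4: Best bound = 9 * |z0| = 9 * 0.896437 = 8.0679

8.0679


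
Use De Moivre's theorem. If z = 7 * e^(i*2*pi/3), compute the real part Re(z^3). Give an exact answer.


Step 1: By De Moivre's theorem, z^3 = 7^3 * e^(i*3*2*pi/3) = 343 * (cos(2*pi) + i*sin(2*pi))
Step 2: |z|^3 = 7^3 = 343
Step 3: Reduce the angle mod 2*pi: 2*pi - 2*pi = 0
Step 4: cos(0) = 1
Step 5: Re(z^3) = 343 * 1 = 343

343


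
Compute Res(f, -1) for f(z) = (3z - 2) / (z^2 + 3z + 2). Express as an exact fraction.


Step 1: Q(z) = z^2 + 3z + 2 = (z + 1)(z + 2)
Step 2: Q'(z) = 2z + 3
Step 3: Q'(-1) = 1, P(-1) = -5
Step 4: Res = P(-1)/Q'(-1) = -5/1 = -5

-5


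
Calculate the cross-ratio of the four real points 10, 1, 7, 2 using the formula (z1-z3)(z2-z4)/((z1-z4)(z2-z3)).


Step 1: (z1-z3)(z2-z4) = 3 * (-1) = -3
Step 2: (z1-z4)(z2-z3) = 8 * (-6) = -48
Step 3: Cross-ratio = 3/48 = 1/16

1/16


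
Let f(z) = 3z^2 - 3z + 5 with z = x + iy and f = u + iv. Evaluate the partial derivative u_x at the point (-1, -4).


Step 1: f(z) = 3(x+iy)^2 - 3(x+iy) + 5
Step 2: u = 3(x^2 - y^2) - 3x + 5
Step 3: u_x = 6x - 3
Step 4: At (-1, -4): u_x = -6 - 3 = -9

-9


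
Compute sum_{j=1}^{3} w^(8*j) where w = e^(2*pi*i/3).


Step 1: The sum sum_{j=1}^{n} w^(k*j) equals n if n | k, else 0.
Step 2: Here n = 3, k = 8
Step 3: Does n divide k? 3 | 8 -> False
Step 4: Sum = 0

0


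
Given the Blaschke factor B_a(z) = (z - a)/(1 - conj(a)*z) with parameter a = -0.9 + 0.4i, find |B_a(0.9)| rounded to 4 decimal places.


Step 1: Numerator z0 - a = 0.9 - (-0.9 + 0.4i) = 1.8 - 0.4i
Step 2: Denominator 1 - conj(a)*z0 = 1 - (-0.9 - 0.4i)*0.9 = 1.81 + 0.36i
Step 3: |z0 - a|^2 = 1.8^2 + (-0.4)^2 = 3.4; |1 - conj(a)*z0|^2 = 1.81^2 + 0.36^2 = 3.4057
Step 4: |B_a(0.9)| = sqrt(3.4 / 3.4057) = sqrt(0.998326)
Step 5: = 0.9992

0.9992


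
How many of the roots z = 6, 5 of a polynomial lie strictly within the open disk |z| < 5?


Step 1: Check each root:
  z = 6: |6| = 6 >= 5
  z = 5: |5| = 5 >= 5
Step 2: Count = 0

0


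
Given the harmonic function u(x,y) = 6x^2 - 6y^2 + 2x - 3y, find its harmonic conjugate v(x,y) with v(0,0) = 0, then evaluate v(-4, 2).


Step 1: v_x = -u_y = 12y + 3
Step 2: v_y = u_x = 12x + 2
Step 3: v = 12xy + 3x + 2y + C
Step 4: v(0,0) = 0 => C = 0
Step 5: v(-4, 2) = -104

-104


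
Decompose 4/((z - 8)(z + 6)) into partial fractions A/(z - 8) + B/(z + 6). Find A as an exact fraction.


Step 1: Multiply both sides by (z - 8) and set z = 8
Step 2: A = 4 / (8 + 6)
Step 3: A = 4 / 14
Step 4: A = 2/7

2/7


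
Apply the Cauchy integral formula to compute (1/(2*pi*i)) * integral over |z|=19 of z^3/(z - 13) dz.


Step 1: f(z) = z^3, a = 13 is inside |z| = 19
Step 2: By Cauchy integral formula: (1/(2pi*i)) * integral = f(a)
Step 3: f(13) = 13^3 = 2197

2197


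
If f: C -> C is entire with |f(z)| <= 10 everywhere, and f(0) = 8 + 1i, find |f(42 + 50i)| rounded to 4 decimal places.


Step 1: By Liouville's theorem, a bounded entire function is constant.
Step 2: f(z) = f(0) = 8 + 1i for all z.
Step 3: |f(w)| = |8 + 1i| = sqrt(64 + 1)
Step 4: = 8.0623

8.0623


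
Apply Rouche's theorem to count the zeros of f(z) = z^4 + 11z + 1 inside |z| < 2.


Step 1: On |z| = 2 the three terms have sizes |z^4| = 2^4 = 16, |11z| = 11*2 = 22, |1| = 1
Step 2: The dominant term is g(z) = 11z; let h(z) = z^4 + 1 so f = g + h
Step 3: On |z| = 2: |g| = 22 and |h| <= 16 + 1 = 17
Step 4: Since 22 > 17, |h| < |g| on |z| = 2, so by Rouche f has the same number of zeros as g inside |z| < 2
Step 5: g(z) = 11z has 1 zero (at the origin, multiplicity 1) inside |z| < 2. Answer = 1

1


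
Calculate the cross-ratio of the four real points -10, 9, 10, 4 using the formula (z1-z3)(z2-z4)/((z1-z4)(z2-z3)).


Step 1: (z1-z3)(z2-z4) = (-20) * 5 = -100
Step 2: (z1-z4)(z2-z3) = (-14) * (-1) = 14
Step 3: Cross-ratio = -100/14 = -50/7

-50/7


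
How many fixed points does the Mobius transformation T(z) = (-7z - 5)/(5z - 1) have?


Step 1: Fixed points satisfy T(z) = z
Step 2: 5z^2 + 6z + 5 = 0
Step 3: Discriminant = 6^2 - 4*5*5 = -64
Step 4: Number of fixed points = 2

2


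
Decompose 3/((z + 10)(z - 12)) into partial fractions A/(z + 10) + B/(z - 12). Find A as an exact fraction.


Step 1: Multiply both sides by (z + 10) and set z = -10
Step 2: A = 3 / (-10 - 12)
Step 3: A = 3 / (-22)
Step 4: A = -3/22

-3/22


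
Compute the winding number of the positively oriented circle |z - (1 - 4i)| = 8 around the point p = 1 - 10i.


Step 1: Center c = (1, -4), radius = 8
Step 2: |p - c|^2 = 0^2 + (-6)^2 = 36
Step 3: r^2 = 64
Step 4: |p-c| < r so winding number = 1

1


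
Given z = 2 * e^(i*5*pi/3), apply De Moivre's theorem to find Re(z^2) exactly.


Step 1: By De Moivre's theorem, z^2 = 2^2 * e^(i*2*5*pi/3) = 4 * (cos(10*pi/3) + i*sin(10*pi/3))
Step 2: |z|^2 = 2^2 = 4
Step 3: Reduce the angle mod 2*pi: 10*pi/3 - 2*pi = 4*pi/3
Step 4: cos(4*pi/3) = -1/2
Step 5: Re(z^2) = 4 * (-1/2) = -2

-2


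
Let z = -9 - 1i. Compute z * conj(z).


Step 1: conj(z) = -9 + 1i
Step 2: z * conj(z) = (-9)^2 + (-1)^2
Step 3: = 81 + 1 = 82

82


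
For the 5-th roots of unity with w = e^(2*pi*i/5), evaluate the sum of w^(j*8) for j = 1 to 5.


Step 1: The sum sum_{j=1}^{n} w^(k*j) equals n if n | k, else 0.
Step 2: Here n = 5, k = 8
Step 3: Does n divide k? 5 | 8 -> False
Step 4: Sum = 0

0


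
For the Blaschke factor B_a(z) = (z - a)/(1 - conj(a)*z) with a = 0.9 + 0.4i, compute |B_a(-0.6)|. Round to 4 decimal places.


Step 1: Numerator z0 - a = -0.6 - (0.9 + 0.4i) = -1.5 - 0.4i
Step 2: Denominator 1 - conj(a)*z0 = 1 - (0.9 - 0.4i)*(-0.6) = 1.54 - 0.24i
Step 3: |z0 - a|^2 = (-1.5)^2 + (-0.4)^2 = 2.41; |1 - conj(a)*z0|^2 = 1.54^2 + (-0.24)^2 = 2.4292
Step 4: |B_a(-0.6)| = sqrt(2.41 / 2.4292) = sqrt(0.992096)
Step 5: = 0.996

0.996


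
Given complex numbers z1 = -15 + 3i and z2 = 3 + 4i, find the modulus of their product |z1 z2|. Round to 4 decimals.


Step 1: |z1| = sqrt((-15)^2 + 3^2) = sqrt(234)
Step 2: |z2| = sqrt(3^2 + 4^2) = sqrt(25)
Step 3: |z1*z2| = |z1|*|z2| = sqrt(234) * sqrt(25) = sqrt(234 * 25) = sqrt(5850)
Step 4: = 76.4853

76.4853


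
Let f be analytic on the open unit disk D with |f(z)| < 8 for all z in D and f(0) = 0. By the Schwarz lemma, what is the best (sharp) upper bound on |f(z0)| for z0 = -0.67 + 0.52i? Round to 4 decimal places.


Step 1: g = f/8 maps D -> D with g(0) = 0, so by the Schwarz lemma |g(z)| <= |z|, i.e. |f(z)| <= 8|z|; this is sharp (f(z) = 8z).
Step 2: |z0|^2 = (-0.67)^2 + 0.52^2 = 0.7193
Step 3: |z0| = sqrt(0.7193) = 0.848116
Step 4: Best bound = 8 * |z0| = 8 * 0.848116 = 6.7849

6.7849


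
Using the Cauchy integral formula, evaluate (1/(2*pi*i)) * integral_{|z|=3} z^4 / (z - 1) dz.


Step 1: f(z) = z^4, a = 1 is inside |z| = 3
Step 2: By Cauchy integral formula: (1/(2pi*i)) * integral = f(a)
Step 3: f(1) = 1^4 = 1

1


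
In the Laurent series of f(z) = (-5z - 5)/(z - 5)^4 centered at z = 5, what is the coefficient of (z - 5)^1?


Step 1: Write the numerator in powers of (z - 5): -5z - 5 = -5(z - 5) + (-5*5 - 5) = -5(z - 5) - 30
Step 2: Divide by (z - 5)^4: f(z) = -30(z - 5)^(-4) - 5(z - 5)^(-3)
Step 3: This finite sum is the Laurent series of f about z = 5.
Step 4: Only the powers -4 and -3 appear, so the coefficient of (z - 5)^1 = 0

0


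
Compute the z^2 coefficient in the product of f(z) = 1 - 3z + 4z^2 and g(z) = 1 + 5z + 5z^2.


Step 1: z^2 term in f*g comes from: (1)*(5z^2) + (-3z)*(5z) + (4z^2)*(1)
Step 2: = 5 - 15 + 4
Step 3: = -6

-6


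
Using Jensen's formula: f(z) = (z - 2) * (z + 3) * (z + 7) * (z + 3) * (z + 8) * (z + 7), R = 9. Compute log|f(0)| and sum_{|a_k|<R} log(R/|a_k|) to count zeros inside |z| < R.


Jensen's formula: (1/2pi)*integral log|f(Re^it)|dt = log|f(0)| + sum_{|a_k|<R} log(R/|a_k|)
Step 1: f(0) = (-2) * 3 * 7 * 3 * 8 * 7 = -7056
Step 2: log|f(0)| = log|2| + log|-3| + log|-7| + log|-3| + log|-8| + log|-7| = 8.8616
Step 3: Zeros inside |z| < 9: 2, -3, -7, -3, -8, -7
Step 4: Jensen sum = log(9/2) + log(9/3) + log(9/7) + log(9/3) + log(9/8) + log(9/7) = 4.3217
Step 5: n(R) = number of terms in the Jensen sum = count of zeros inside |z| < 9 = 6

6


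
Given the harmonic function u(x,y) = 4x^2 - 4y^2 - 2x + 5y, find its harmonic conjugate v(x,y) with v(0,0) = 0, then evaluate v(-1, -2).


Step 1: v_x = -u_y = 8y - 5
Step 2: v_y = u_x = 8x - 2
Step 3: v = 8xy - 5x - 2y + C
Step 4: v(0,0) = 0 => C = 0
Step 5: v(-1, -2) = 25

25


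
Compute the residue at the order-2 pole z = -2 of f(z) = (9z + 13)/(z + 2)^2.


Step 1: Pole of order 2 at z = -2
Step 2: Res = lim d/dz [(z + 2)^2 * f(z)] as z -> -2
Step 3: (z + 2)^2 * f(z) = 9z + 13
Step 4: d/dz[9z + 13] = 9

9


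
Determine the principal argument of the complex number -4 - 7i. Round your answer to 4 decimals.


Step 1: z = -4 - 7i
Step 2: arg(z) = atan2(-7, -4)
Step 3: arg(z) = -2.0899

-2.0899


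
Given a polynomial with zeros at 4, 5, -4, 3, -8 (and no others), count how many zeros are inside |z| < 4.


Step 1: Check each root:
  z = 4: |4| = 4 >= 4
  z = 5: |5| = 5 >= 4
  z = -4: |-4| = 4 >= 4
  z = 3: |3| = 3 < 4
  z = -8: |-8| = 8 >= 4
Step 2: Count = 1

1


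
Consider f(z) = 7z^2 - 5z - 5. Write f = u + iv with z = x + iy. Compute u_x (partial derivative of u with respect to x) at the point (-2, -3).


Step 1: f(z) = 7(x+iy)^2 - 5(x+iy) - 5
Step 2: u = 7(x^2 - y^2) - 5x - 5
Step 3: u_x = 14x - 5
Step 4: At (-2, -3): u_x = -28 - 5 = -33

-33


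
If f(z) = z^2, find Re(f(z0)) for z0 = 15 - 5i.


Step 1: z0 = 15 - 5i
Step 2: z0^2 = 15^2 - (-5)^2 - 150i
Step 3: real part = 225 - 25 = 200

200


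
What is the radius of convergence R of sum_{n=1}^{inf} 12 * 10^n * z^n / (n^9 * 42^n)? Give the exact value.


Step 1: General term a_n = 12 * 10^n / (n^9 * 42^n)
Step 2: By the root test, |a_n|^(1/n) = 12^(1/n) * 10 / (n^(9/n) * 42) -> 10/42 as n -> infinity (since 12^(1/n) -> 1 and n^(9/n) -> 1)
Step 3: R = 1/lim|a_n|^(1/n) = 42/10 = 21/5

21/5


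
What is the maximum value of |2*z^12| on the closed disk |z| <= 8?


Step 1: On |z| = 8, |f(z)| = 2 * |z|^12 = 2 * 8^12
Step 2: By maximum modulus principle, maximum is on boundary.
Step 3: Maximum = 2 * 68719476736 = 137438953472

137438953472


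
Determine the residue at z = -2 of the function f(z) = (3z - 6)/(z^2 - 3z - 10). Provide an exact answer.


Step 1: Q(z) = z^2 - 3z - 10 = (z + 2)(z - 5)
Step 2: Q'(z) = 2z - 3
Step 3: Q'(-2) = -7, P(-2) = -12
Step 4: Res = P(-2)/Q'(-2) = -12/(-7) = 12/7

12/7


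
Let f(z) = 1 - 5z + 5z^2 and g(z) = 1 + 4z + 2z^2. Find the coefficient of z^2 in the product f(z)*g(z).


Step 1: z^2 term in f*g comes from: (1)*(2z^2) + (-5z)*(4z) + (5z^2)*(1)
Step 2: = 2 - 20 + 5
Step 3: = -13

-13


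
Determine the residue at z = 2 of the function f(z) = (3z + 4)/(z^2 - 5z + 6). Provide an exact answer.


Step 1: Q(z) = z^2 - 5z + 6 = (z - 2)(z - 3)
Step 2: Q'(z) = 2z - 5
Step 3: Q'(2) = -1, P(2) = 10
Step 4: Res = P(2)/Q'(2) = 10/(-1) = -10

-10


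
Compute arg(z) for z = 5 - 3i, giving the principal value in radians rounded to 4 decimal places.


Step 1: z = 5 - 3i
Step 2: arg(z) = atan2(-3, 5)
Step 3: arg(z) = -0.5404

-0.5404


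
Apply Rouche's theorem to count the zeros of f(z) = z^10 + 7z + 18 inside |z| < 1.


Step 1: On |z| = 1 the three terms have sizes |z^10| = 1^10 = 1, |7z| = 7*1 = 7, |18| = 18
Step 2: The dominant term is g(z) = 18; let h(z) = z^10 + 7z so f = g + h
Step 3: On |z| = 1: |g| = 18 and |h| <= 1 + 7 = 8
Step 4: Since 18 > 8, |h| < |g| on |z| = 1, so by Rouche f has the same number of zeros as g inside |z| < 1
Step 5: g(z) = 18 is a nonzero constant with no zeros inside |z| < 1. Answer = 0

0


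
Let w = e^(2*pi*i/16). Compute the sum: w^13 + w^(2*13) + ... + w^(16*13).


Step 1: The sum sum_{j=1}^{n} w^(k*j) equals n if n | k, else 0.
Step 2: Here n = 16, k = 13
Step 3: Does n divide k? 16 | 13 -> False
Step 4: Sum = 0

0


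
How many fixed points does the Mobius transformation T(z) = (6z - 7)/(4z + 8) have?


Step 1: Fixed points satisfy T(z) = z
Step 2: 4z^2 + 2z + 7 = 0
Step 3: Discriminant = 2^2 - 4*4*7 = -108
Step 4: Number of fixed points = 2

2


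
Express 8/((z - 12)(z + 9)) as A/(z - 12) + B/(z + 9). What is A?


Step 1: Multiply both sides by (z - 12) and set z = 12
Step 2: A = 8 / (12 + 9)
Step 3: A = 8 / 21
Step 4: A = 8/21

8/21


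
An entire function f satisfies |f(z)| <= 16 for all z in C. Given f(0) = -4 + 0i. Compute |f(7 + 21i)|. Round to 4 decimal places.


Step 1: By Liouville's theorem, a bounded entire function is constant.
Step 2: f(z) = f(0) = -4 + 0i for all z.
Step 3: |f(w)| = |-4 + 0i| = sqrt(16 + 0)
Step 4: = 4.0

4.0


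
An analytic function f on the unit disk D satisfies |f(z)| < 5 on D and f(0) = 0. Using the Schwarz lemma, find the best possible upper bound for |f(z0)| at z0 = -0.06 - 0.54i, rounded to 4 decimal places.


Step 1: g = f/5 maps D -> D with g(0) = 0, so by the Schwarz lemma |g(z)| <= |z|, i.e. |f(z)| <= 5|z|; this is sharp (f(z) = 5z).
Step 2: |z0|^2 = (-0.06)^2 + (-0.54)^2 = 0.2952
Step 3: |z0| = sqrt(0.2952) = 0.543323
Step 4: Best bound = 5 * |z0| = 5 * 0.543323 = 2.7166

2.7166


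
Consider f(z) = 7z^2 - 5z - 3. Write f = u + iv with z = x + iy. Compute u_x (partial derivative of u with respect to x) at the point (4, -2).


Step 1: f(z) = 7(x+iy)^2 - 5(x+iy) - 3
Step 2: u = 7(x^2 - y^2) - 5x - 3
Step 3: u_x = 14x - 5
Step 4: At (4, -2): u_x = 56 - 5 = 51

51


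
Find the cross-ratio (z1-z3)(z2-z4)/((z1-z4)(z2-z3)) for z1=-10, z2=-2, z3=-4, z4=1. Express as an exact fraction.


Step 1: (z1-z3)(z2-z4) = (-6) * (-3) = 18
Step 2: (z1-z4)(z2-z3) = (-11) * 2 = -22
Step 3: Cross-ratio = -18/22 = -9/11

-9/11


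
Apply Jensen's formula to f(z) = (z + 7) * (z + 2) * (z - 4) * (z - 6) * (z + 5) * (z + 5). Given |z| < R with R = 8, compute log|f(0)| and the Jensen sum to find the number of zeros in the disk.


Jensen's formula: (1/2pi)*integral log|f(Re^it)|dt = log|f(0)| + sum_{|a_k|<R} log(R/|a_k|)
Step 1: f(0) = 7 * 2 * (-4) * (-6) * 5 * 5 = 8400
Step 2: log|f(0)| = log|-7| + log|-2| + log|4| + log|6| + log|-5| + log|-5| = 9.036
Step 3: Zeros inside |z| < 8: -7, -2, 4, 6, -5, -5
Step 4: Jensen sum = log(8/7) + log(8/2) + log(8/4) + log(8/6) + log(8/5) + log(8/5) = 3.4407
Step 5: n(R) = number of terms in the Jensen sum = count of zeros inside |z| < 8 = 6

6


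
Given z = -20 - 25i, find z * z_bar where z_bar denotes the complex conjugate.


Step 1: conj(z) = -20 + 25i
Step 2: z * conj(z) = (-20)^2 + (-25)^2
Step 3: = 400 + 625 = 1025

1025


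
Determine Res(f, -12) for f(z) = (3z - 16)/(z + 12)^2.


Step 1: Pole of order 2 at z = -12
Step 2: Res = lim d/dz [(z + 12)^2 * f(z)] as z -> -12
Step 3: (z + 12)^2 * f(z) = 3z - 16
Step 4: d/dz[3z - 16] = 3

3


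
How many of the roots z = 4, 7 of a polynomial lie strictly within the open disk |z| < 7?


Step 1: Check each root:
  z = 4: |4| = 4 < 7
  z = 7: |7| = 7 >= 7
Step 2: Count = 1

1


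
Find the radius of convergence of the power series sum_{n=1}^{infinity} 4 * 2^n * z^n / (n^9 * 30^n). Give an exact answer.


Step 1: General term a_n = 4 * 2^n / (n^9 * 30^n)
Step 2: By the root test, |a_n|^(1/n) = 4^(1/n) * 2 / (n^(9/n) * 30) -> 2/30 as n -> infinity (since 4^(1/n) -> 1 and n^(9/n) -> 1)
Step 3: R = 1/lim|a_n|^(1/n) = 30/2 = 15

15


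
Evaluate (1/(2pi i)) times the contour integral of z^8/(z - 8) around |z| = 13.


Step 1: f(z) = z^8, a = 8 is inside |z| = 13
Step 2: By Cauchy integral formula: (1/(2pi*i)) * integral = f(a)
Step 3: f(8) = 8^8 = 16777216

16777216


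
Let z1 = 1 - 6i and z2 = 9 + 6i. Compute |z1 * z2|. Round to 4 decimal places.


Step 1: |z1| = sqrt(1^2 + (-6)^2) = sqrt(37)
Step 2: |z2| = sqrt(9^2 + 6^2) = sqrt(117)
Step 3: |z1*z2| = |z1|*|z2| = sqrt(37) * sqrt(117) = sqrt(37 * 117) = sqrt(4329)
Step 4: = 65.7951

65.7951


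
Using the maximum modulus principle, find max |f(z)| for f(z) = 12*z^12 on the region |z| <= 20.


Step 1: On |z| = 20, |f(z)| = 12 * |z|^12 = 12 * 20^12
Step 2: By maximum modulus principle, maximum is on boundary.
Step 3: Maximum = 12 * 4096000000000000 = 49152000000000000

49152000000000000


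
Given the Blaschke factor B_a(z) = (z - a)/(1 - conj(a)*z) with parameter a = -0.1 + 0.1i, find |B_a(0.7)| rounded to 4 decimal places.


Step 1: Numerator z0 - a = 0.7 - (-0.1 + 0.1i) = 0.8 - 0.1i
Step 2: Denominator 1 - conj(a)*z0 = 1 - (-0.1 - 0.1i)*0.7 = 1.07 + 0.07i
Step 3: |z0 - a|^2 = 0.8^2 + (-0.1)^2 = 0.65; |1 - conj(a)*z0|^2 = 1.07^2 + 0.07^2 = 1.1498
Step 4: |B_a(0.7)| = sqrt(0.65 / 1.1498) = sqrt(0.565316)
Step 5: = 0.7519

0.7519


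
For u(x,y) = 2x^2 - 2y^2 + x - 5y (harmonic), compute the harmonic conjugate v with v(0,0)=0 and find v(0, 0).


Step 1: v_x = -u_y = 4y + 5
Step 2: v_y = u_x = 4x + 1
Step 3: v = 4xy + 5x + y + C
Step 4: v(0,0) = 0 => C = 0
Step 5: v(0, 0) = 0

0


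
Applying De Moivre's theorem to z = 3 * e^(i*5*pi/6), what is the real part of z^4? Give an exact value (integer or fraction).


Step 1: By De Moivre's theorem, z^4 = 3^4 * e^(i*4*5*pi/6) = 81 * (cos(10*pi/3) + i*sin(10*pi/3))
Step 2: |z|^4 = 3^4 = 81
Step 3: Reduce the angle mod 2*pi: 10*pi/3 - 2*pi = 4*pi/3
Step 4: cos(4*pi/3) = -1/2
Step 5: Re(z^4) = 81 * (-1/2) = -81/2

-81/2


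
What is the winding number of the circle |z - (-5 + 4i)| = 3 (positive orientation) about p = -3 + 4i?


Step 1: Center c = (-5, 4), radius = 3
Step 2: |p - c|^2 = 2^2 + 0^2 = 4
Step 3: r^2 = 9
Step 4: |p-c| < r so winding number = 1

1


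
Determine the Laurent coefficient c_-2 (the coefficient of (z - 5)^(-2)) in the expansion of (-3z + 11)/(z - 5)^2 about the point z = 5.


Step 1: Write the numerator in powers of (z - 5): -3z + 11 = -3(z - 5) + (-3*5 + 11) = -3(z - 5) - 4
Step 2: Divide by (z - 5)^2: f(z) = -4(z - 5)^(-2) - 3(z - 5)^(-1)
Step 3: This finite sum is the Laurent series of f about z = 5.
Step 4: Coefficient of (z - 5)^(-2) = -3*5 + 11 = -4

-4


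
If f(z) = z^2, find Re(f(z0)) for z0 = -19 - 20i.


Step 1: z0 = -19 - 20i
Step 2: z0^2 = (-19)^2 - (-20)^2 + 760i
Step 3: real part = 361 - 400 = -39

-39


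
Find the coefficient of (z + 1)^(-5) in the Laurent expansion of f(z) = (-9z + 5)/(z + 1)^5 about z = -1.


Step 1: Write the numerator in powers of (z + 1): -9z + 5 = -9(z + 1) + (-9*(-1) + 5) = -9(z + 1) + 14
Step 2: Divide by (z + 1)^5: f(z) = 14(z + 1)^(-5) - 9(z + 1)^(-4)
Step 3: This finite sum is the Laurent series of f about z = -1.
Step 4: Coefficient of (z + 1)^(-5) = -9*(-1) + 5 = 14

14


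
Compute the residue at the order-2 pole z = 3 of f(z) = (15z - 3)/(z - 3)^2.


Step 1: Pole of order 2 at z = 3
Step 2: Res = lim d/dz [(z - 3)^2 * f(z)] as z -> 3
Step 3: (z - 3)^2 * f(z) = 15z - 3
Step 4: d/dz[15z - 3] = 15

15


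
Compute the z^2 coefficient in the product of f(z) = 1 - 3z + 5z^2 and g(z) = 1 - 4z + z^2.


Step 1: z^2 term in f*g comes from: (1)*(z^2) + (-3z)*(-4z) + (5z^2)*(1)
Step 2: = 1 + 12 + 5
Step 3: = 18

18


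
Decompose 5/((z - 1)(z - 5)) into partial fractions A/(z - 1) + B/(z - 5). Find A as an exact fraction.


Step 1: Multiply both sides by (z - 1) and set z = 1
Step 2: A = 5 / (1 - 5)
Step 3: A = 5 / (-4)
Step 4: A = -5/4

-5/4


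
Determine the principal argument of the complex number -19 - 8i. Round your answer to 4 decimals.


Step 1: z = -19 - 8i
Step 2: arg(z) = atan2(-8, -19)
Step 3: arg(z) = -2.7431

-2.7431


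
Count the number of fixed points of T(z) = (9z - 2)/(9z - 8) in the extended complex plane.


Step 1: Fixed points satisfy T(z) = z
Step 2: 9z^2 - 17z + 2 = 0
Step 3: Discriminant = (-17)^2 - 4*9*2 = 217
Step 4: Number of fixed points = 2

2


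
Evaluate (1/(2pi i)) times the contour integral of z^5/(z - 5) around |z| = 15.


Step 1: f(z) = z^5, a = 5 is inside |z| = 15
Step 2: By Cauchy integral formula: (1/(2pi*i)) * integral = f(a)
Step 3: f(5) = 5^5 = 3125

3125


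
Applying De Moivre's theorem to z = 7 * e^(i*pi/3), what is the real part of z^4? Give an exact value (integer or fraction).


Step 1: By De Moivre's theorem, z^4 = 7^4 * e^(i*4*pi/3) = 2401 * (cos(4*pi/3) + i*sin(4*pi/3))
Step 2: |z|^4 = 7^4 = 2401
Step 3: The angle 4*pi/3 already lies in [0, 2*pi)
Step 4: cos(4*pi/3) = -1/2
Step 5: Re(z^4) = 2401 * (-1/2) = -2401/2

-2401/2


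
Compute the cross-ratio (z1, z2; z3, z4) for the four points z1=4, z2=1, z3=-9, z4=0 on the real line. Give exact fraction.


Step 1: (z1-z3)(z2-z4) = 13 * 1 = 13
Step 2: (z1-z4)(z2-z3) = 4 * 10 = 40
Step 3: Cross-ratio = 13/40 = 13/40

13/40


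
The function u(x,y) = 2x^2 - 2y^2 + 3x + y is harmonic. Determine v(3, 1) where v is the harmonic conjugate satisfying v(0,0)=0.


Step 1: v_x = -u_y = 4y - 1
Step 2: v_y = u_x = 4x + 3
Step 3: v = 4xy - x + 3y + C
Step 4: v(0,0) = 0 => C = 0
Step 5: v(3, 1) = 12

12


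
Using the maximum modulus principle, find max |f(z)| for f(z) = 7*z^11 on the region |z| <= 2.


Step 1: On |z| = 2, |f(z)| = 7 * |z|^11 = 7 * 2^11
Step 2: By maximum modulus principle, maximum is on boundary.
Step 3: Maximum = 7 * 2048 = 14336

14336


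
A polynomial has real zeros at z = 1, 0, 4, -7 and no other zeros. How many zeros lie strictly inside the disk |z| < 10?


Step 1: Check each root:
  z = 1: |1| = 1 < 10
  z = 0: |0| = 0 < 10
  z = 4: |4| = 4 < 10
  z = -7: |-7| = 7 < 10
Step 2: Count = 4

4


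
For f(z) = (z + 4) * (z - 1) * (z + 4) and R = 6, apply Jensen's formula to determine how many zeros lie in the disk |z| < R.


Jensen's formula: (1/2pi)*integral log|f(Re^it)|dt = log|f(0)| + sum_{|a_k|<R} log(R/|a_k|)
Step 1: f(0) = 4 * (-1) * 4 = -16
Step 2: log|f(0)| = log|-4| + log|1| + log|-4| = 2.7726
Step 3: Zeros inside |z| < 6: -4, 1, -4
Step 4: Jensen sum = log(6/4) + log(6/1) + log(6/4) = 2.6027
Step 5: n(R) = number of terms in the Jensen sum = count of zeros inside |z| < 6 = 3

3


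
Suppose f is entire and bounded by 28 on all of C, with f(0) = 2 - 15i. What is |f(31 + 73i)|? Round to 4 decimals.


Step 1: By Liouville's theorem, a bounded entire function is constant.
Step 2: f(z) = f(0) = 2 - 15i for all z.
Step 3: |f(w)| = |2 - 15i| = sqrt(4 + 225)
Step 4: = 15.1327

15.1327


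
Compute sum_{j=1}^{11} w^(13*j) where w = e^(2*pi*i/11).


Step 1: The sum sum_{j=1}^{n} w^(k*j) equals n if n | k, else 0.
Step 2: Here n = 11, k = 13
Step 3: Does n divide k? 11 | 13 -> False
Step 4: Sum = 0

0


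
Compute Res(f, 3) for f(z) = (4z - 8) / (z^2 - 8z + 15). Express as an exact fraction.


Step 1: Q(z) = z^2 - 8z + 15 = (z - 3)(z - 5)
Step 2: Q'(z) = 2z - 8
Step 3: Q'(3) = -2, P(3) = 4
Step 4: Res = P(3)/Q'(3) = 4/(-2) = -2

-2


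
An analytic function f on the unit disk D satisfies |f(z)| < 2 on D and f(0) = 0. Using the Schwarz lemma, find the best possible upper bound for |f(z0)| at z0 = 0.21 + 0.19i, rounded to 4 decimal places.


Step 1: g = f/2 maps D -> D with g(0) = 0, so by the Schwarz lemma |g(z)| <= |z|, i.e. |f(z)| <= 2|z|; this is sharp (f(z) = 2z).
Step 2: |z0|^2 = 0.21^2 + 0.19^2 = 0.0802
Step 3: |z0| = sqrt(0.0802) = 0.283196
Step 4: Best bound = 2 * |z0| = 2 * 0.283196 = 0.5664

0.5664


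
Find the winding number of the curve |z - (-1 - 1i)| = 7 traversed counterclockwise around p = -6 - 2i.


Step 1: Center c = (-1, -1), radius = 7
Step 2: |p - c|^2 = (-5)^2 + (-1)^2 = 26
Step 3: r^2 = 49
Step 4: |p-c| < r so winding number = 1

1


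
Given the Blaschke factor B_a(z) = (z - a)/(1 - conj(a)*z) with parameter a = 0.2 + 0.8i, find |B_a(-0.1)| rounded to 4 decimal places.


Step 1: Numerator z0 - a = -0.1 - (0.2 + 0.8i) = -0.3 - 0.8i
Step 2: Denominator 1 - conj(a)*z0 = 1 - (0.2 - 0.8i)*(-0.1) = 1.02 - 0.08i
Step 3: |z0 - a|^2 = (-0.3)^2 + (-0.8)^2 = 0.73; |1 - conj(a)*z0|^2 = 1.02^2 + (-0.08)^2 = 1.0468
Step 4: |B_a(-0.1)| = sqrt(0.73 / 1.0468) = sqrt(0.697363)
Step 5: = 0.8351

0.8351


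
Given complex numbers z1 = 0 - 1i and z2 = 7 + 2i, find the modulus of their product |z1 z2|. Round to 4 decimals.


Step 1: |z1| = sqrt(0^2 + (-1)^2) = sqrt(1)
Step 2: |z2| = sqrt(7^2 + 2^2) = sqrt(53)
Step 3: |z1*z2| = |z1|*|z2| = sqrt(1) * sqrt(53) = sqrt(1 * 53) = sqrt(53)
Step 4: = 7.2801

7.2801


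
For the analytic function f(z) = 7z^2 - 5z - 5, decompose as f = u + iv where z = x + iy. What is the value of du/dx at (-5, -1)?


Step 1: f(z) = 7(x+iy)^2 - 5(x+iy) - 5
Step 2: u = 7(x^2 - y^2) - 5x - 5
Step 3: u_x = 14x - 5
Step 4: At (-5, -1): u_x = -70 - 5 = -75

-75


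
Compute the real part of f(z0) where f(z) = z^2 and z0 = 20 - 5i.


Step 1: z0 = 20 - 5i
Step 2: z0^2 = 20^2 - (-5)^2 - 200i
Step 3: real part = 400 - 25 = 375

375


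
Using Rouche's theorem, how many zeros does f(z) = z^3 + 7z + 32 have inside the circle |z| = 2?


Step 1: On |z| = 2 the three terms have sizes |z^3| = 2^3 = 8, |7z| = 7*2 = 14, |32| = 32
Step 2: The dominant term is g(z) = 32; let h(z) = z^3 + 7z so f = g + h
Step 3: On |z| = 2: |g| = 32 and |h| <= 8 + 14 = 22
Step 4: Since 32 > 22, |h| < |g| on |z| = 2, so by Rouche f has the same number of zeros as g inside |z| < 2
Step 5: g(z) = 32 is a nonzero constant with no zeros inside |z| < 2. Answer = 0

0


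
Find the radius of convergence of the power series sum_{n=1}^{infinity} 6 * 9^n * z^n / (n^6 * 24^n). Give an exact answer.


Step 1: General term a_n = 6 * 9^n / (n^6 * 24^n)
Step 2: By the root test, |a_n|^(1/n) = 6^(1/n) * 9 / (n^(6/n) * 24) -> 9/24 as n -> infinity (since 6^(1/n) -> 1 and n^(6/n) -> 1)
Step 3: R = 1/lim|a_n|^(1/n) = 24/9 = 8/3

8/3


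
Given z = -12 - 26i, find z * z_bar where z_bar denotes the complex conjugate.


Step 1: conj(z) = -12 + 26i
Step 2: z * conj(z) = (-12)^2 + (-26)^2
Step 3: = 144 + 676 = 820

820


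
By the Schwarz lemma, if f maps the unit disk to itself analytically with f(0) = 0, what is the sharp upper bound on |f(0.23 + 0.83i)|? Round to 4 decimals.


Step 1: Schwarz lemma: if f: D -> D is analytic with f(0) = 0, then |f(z)| <= |z| for all z in D, and this is sharp (f(z) = z).
Step 2: |z0|^2 = 0.23^2 + 0.83^2 = 0.7418
Step 3: |z0| = sqrt(0.7418) = 0.861278
Step 4: Best bound = |z0| = 0.8613

0.8613


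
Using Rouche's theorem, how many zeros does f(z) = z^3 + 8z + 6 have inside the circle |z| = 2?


Step 1: On |z| = 2 the three terms have sizes |z^3| = 2^3 = 8, |8z| = 8*2 = 16, |6| = 6
Step 2: The dominant term is g(z) = 8z; let h(z) = z^3 + 6 so f = g + h
Step 3: On |z| = 2: |g| = 16 and |h| <= 8 + 6 = 14
Step 4: Since 16 > 14, |h| < |g| on |z| = 2, so by Rouche f has the same number of zeros as g inside |z| < 2
Step 5: g(z) = 8z has 1 zero (at the origin, multiplicity 1) inside |z| < 2. Answer = 1

1


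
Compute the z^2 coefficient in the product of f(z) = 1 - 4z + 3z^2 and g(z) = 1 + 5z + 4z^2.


Step 1: z^2 term in f*g comes from: (1)*(4z^2) + (-4z)*(5z) + (3z^2)*(1)
Step 2: = 4 - 20 + 3
Step 3: = -13

-13


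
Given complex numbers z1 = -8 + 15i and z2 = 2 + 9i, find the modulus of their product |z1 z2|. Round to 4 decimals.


Step 1: |z1| = sqrt((-8)^2 + 15^2) = sqrt(289)
Step 2: |z2| = sqrt(2^2 + 9^2) = sqrt(85)
Step 3: |z1*z2| = |z1|*|z2| = sqrt(289) * sqrt(85) = sqrt(289 * 85) = sqrt(24565)
Step 4: = 156.7323

156.7323


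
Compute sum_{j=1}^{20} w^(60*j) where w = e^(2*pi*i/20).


Step 1: The sum sum_{j=1}^{n} w^(k*j) equals n if n | k, else 0.
Step 2: Here n = 20, k = 60
Step 3: Does n divide k? 20 | 60 -> True
Step 4: Sum = 20

20


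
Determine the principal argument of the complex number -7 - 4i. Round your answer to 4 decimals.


Step 1: z = -7 - 4i
Step 2: arg(z) = atan2(-4, -7)
Step 3: arg(z) = -2.6224

-2.6224


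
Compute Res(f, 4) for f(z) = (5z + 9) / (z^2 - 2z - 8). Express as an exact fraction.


Step 1: Q(z) = z^2 - 2z - 8 = (z - 4)(z + 2)
Step 2: Q'(z) = 2z - 2
Step 3: Q'(4) = 6, P(4) = 29
Step 4: Res = P(4)/Q'(4) = 29/6 = 29/6

29/6


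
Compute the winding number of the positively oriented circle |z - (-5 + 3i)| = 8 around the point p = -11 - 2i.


Step 1: Center c = (-5, 3), radius = 8
Step 2: |p - c|^2 = (-6)^2 + (-5)^2 = 61
Step 3: r^2 = 64
Step 4: |p-c| < r so winding number = 1

1


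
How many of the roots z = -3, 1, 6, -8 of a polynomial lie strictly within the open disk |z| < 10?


Step 1: Check each root:
  z = -3: |-3| = 3 < 10
  z = 1: |1| = 1 < 10
  z = 6: |6| = 6 < 10
  z = -8: |-8| = 8 < 10
Step 2: Count = 4

4
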